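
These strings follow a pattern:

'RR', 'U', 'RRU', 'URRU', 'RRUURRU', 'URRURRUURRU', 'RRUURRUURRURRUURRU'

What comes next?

URRURRUURRURRUURRUURRURRUURRU

This is a Fibonacci-style word recurrence s(k) = s(k−2)·s(k−1): e.g. RR·U = RRU.
Continuing: URRURRUURRU · RRUURRUURRURRUURRU gives term 8.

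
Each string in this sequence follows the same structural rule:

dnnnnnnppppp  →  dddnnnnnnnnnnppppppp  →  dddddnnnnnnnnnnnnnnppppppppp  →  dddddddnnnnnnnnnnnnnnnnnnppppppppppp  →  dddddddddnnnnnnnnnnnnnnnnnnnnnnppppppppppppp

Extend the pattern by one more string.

Each string has the form d^{2n-1} n^{4n+2} p^{2n+3} (n = 1, 2, …).
For the next term, n = 6, so the run lengths are 11, 26, 15.

dddddddddddnnnnnnnnnnnnnnnnnnnnnnnnnnppppppppppppppp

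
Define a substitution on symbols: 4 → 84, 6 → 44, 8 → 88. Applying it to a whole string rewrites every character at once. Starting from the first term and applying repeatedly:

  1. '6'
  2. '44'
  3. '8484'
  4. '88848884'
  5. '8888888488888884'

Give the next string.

Applying the rule to each of the 16 symbols of 8888888488888884 gives the pieces 88 88 88 88 88 88 88 84 88 88 88 88 88 88 88 84, which concatenate to the answer.

88888888888888848888888888888884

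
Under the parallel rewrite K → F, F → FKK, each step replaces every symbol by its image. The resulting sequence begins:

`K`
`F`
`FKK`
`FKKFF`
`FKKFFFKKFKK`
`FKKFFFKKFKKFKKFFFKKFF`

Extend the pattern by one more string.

FKKFFFKKFKKFKKFFFKKFFFKKFFFKKFKKFKKFFFKKFKK

Applying the rule to each of the 21 symbols of FKKFFFKKFKKFKKFFFKKFF gives the pieces FKK F F FKK FKK FKK F F FKK F F FKK F F FKK FKK FKK F F FKK FKK, which concatenate to the answer.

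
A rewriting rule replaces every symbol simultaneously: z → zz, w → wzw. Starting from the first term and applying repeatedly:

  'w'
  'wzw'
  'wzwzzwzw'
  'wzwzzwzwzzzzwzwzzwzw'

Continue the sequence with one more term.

wzwzzwzwzzzzwzwzzwzwzzzzzzzzwzwzzwzwzzzzwzwzzwzw

φ(wzwzzwzwzzzzwzwzzwzw) expands symbol-by-symbol to wzw zz wzw zz zz wzw zz wzw zz zz zz zz wzw zz wzw zz zz wzw zz wzw; joining the 20 pieces gives the next term.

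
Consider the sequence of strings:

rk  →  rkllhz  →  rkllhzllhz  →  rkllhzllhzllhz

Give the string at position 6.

rkllhzllhzllhzllhzllhz

Each term is the previous one with llhz appended.
From rkllhzllhzllhz, 2 further steps: rkllhzllhzllhz → rkllhzllhzllhzllhz → (answer).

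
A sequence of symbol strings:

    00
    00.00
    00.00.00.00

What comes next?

Each string is two copies of the previous one joined by '.'.
So the next term is two copies of 00.00.00.00 with '.' between the halves.

00.00.00.00.00.00.00.00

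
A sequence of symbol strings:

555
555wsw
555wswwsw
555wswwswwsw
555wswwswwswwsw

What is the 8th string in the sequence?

555wswwswwswwswwswwswwsw

The strings grow by a fixed suffix wsw each time.
From 555wswwswwswwsw, 3 further steps: 555wswwswwswwsw → 555wswwswwswwswwsw → 555wswwswwswwswwswwsw → (answer).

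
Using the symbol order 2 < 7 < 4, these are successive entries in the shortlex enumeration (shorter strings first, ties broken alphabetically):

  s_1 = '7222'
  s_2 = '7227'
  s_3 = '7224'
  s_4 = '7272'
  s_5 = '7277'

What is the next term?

7274

Find the rightmost character of 7277 below 4, bump it to the next letter, and reset everything to its right to 2.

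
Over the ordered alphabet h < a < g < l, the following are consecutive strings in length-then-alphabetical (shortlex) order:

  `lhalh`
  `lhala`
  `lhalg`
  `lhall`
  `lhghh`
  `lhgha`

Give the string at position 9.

lhgah

Advancing 3 positions from lhgha through lhgha → lhghg → lhghl reaches term 9.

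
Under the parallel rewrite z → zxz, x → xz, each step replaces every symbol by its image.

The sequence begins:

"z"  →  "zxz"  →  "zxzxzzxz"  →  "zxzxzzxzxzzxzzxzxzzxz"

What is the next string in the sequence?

zxzxzzxzxzzxzzxzxzzxzxzzxzzxzxzzxzzxzxzzxzxzzxzzxzxzzxz

φ(zxzxzzxzxzzxzzxzxzzxz) expands symbol-by-symbol to zxz xz zxz xz zxz zxz xz zxz xz zxz zxz xz zxz zxz xz zxz xz zxz zxz xz zxz; joining the 21 pieces gives the next term.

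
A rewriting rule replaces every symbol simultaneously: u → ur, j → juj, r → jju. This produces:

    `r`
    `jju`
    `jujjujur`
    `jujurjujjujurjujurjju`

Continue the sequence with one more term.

jujurjujurjjujujurjujjujurjujurjjujujurjujurjjujujjujur

Replace each of the 21 characters of jujurjujjujurjujurjju in place — juj ur juj ur jju juj ur juj juj ur juj ur jju juj ur juj ur jju juj juj ur — and concatenate.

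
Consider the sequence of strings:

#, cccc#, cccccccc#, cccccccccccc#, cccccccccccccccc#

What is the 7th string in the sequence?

cccccccccccccccccccccccc#

Every step adds cccc at the front: s(k+1) = cccc·s(k).
From cccccccccccccccc#, 2 further steps: cccccccccccccccc# → cccccccccccccccccccc# → (answer).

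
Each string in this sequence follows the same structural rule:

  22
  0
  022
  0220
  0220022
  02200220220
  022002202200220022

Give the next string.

02200220220022002202200220220

From term 3 onward, concatenate the last term with the second-to-last: 0·22 = 022, 022·0 = 0220, …
The next term joins 022002202200220022 and 02200220220.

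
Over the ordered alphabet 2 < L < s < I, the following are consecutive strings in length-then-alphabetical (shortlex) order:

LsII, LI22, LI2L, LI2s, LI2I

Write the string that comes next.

Treat LI2I as a base-4 numeral over the given alphabet and add one, carrying through any trailing I's.

LIL2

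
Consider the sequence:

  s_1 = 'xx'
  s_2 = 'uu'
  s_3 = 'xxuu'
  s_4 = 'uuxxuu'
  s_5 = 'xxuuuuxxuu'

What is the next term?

Each term (from the third on) is the two preceding terms concatenated in order: term 3 = xx·uu = xxuu.
Continuing: uuxxuu · xxuuuuxxuu gives term 6.

uuxxuuxxuuuuxxuu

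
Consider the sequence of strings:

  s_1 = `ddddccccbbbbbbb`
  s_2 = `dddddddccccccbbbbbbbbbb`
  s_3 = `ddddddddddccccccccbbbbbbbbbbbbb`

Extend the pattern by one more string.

dddddddddddddccccccccccbbbbbbbbbbbbbbbb

Term n consists of 3n-2 d's, followed by 2n c's, followed by 3n+1 b's, where the shown terms are n = 2, 3, 4.
Setting n = 5 gives 13, 10, 16 characters in each block.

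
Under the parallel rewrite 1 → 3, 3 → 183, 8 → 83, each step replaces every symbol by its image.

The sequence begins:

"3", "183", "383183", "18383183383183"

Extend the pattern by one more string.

Rewriting the 14 symbols of 18383183383183 one by one yields 3 83 183 83 183 3 83 183 183 83 183 3 83 183; concatenated:

3831838318338318318383183383183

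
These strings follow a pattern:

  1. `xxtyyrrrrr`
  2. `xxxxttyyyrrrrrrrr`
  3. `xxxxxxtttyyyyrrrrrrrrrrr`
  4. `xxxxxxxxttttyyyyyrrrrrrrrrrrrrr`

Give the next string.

xxxxxxxxxxtttttyyyyyyrrrrrrrrrrrrrrrrr

The n-th term is 2n x's then n t's then n+1 y's then 3n+2 r's (n = 1, 2, …).
At n = 5 the blocks have lengths 10, 5, 6, 17.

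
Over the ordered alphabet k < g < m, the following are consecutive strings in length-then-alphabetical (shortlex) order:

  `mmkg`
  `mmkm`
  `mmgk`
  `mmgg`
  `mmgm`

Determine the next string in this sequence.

Treat mmgm as a base-3 numeral over the given alphabet and add one, carrying through any trailing m's.

mmmk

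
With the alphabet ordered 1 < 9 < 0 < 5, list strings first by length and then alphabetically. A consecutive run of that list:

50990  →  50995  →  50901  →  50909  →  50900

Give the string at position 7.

Stepping forward 2 times from 50900: 50900 → 50905, then the target.

50951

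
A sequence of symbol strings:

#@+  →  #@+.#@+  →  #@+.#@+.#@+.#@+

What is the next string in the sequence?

#@+.#@+.#@+.#@+.#@+.#@+.#@+.#@+

s(k+1) = s(k)·.·s(k) — each term doubles the last with '.' between the halves.
One more doubling of #@+.#@+.#@+.#@+ gives the answer.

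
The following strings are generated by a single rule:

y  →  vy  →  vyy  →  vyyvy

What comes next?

vyyvyvyy

From term 3 onward, concatenate the last term with the second-to-last: vy·y = vyy, vyy·vy = vyyvy, …
The next term joins vyyvy and vyy.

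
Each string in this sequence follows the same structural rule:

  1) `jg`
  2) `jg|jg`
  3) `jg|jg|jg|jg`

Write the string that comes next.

Each string is two copies of the previous one joined by '|'.
One more doubling of jg|jg|jg|jg gives the answer.

jg|jg|jg|jg|jg|jg|jg|jg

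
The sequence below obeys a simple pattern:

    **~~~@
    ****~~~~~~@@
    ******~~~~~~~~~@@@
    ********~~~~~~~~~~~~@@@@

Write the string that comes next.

**********~~~~~~~~~~~~~~~@@@@@

Reading off run lengths: * runs 2, 4, 6, 8; ~ runs 3, 6, 9, 12; @ runs 1, 2, 3, 4 — each is linear in n (n = 1, 2, …).
At n = 5 the blocks have lengths 10, 15, 5.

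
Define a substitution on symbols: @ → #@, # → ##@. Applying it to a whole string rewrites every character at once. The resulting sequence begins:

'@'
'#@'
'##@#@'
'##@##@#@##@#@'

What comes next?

##@##@#@##@##@#@##@#@##@##@#@##@#@

Replace each of the 13 characters of ##@##@#@##@#@ in place — ##@ ##@ #@ ##@ ##@ #@ ##@ #@ ##@ ##@ #@ ##@ #@ — and concatenate.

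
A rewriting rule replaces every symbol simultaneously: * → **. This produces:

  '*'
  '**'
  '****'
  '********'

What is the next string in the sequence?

****************

Rewriting each symbol of ********: *→**, *→**, *→**, *→**, *→**, *→**, *→**, *→**, which concatenates to ** ** ** ** ** ** ** **.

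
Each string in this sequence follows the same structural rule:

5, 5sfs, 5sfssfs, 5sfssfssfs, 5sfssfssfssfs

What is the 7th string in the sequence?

5sfssfssfssfssfssfs

Each term is the previous one with sfs appended.
From 5sfssfssfssfs, 2 further steps: 5sfssfssfssfs → 5sfssfssfssfssfs → (answer).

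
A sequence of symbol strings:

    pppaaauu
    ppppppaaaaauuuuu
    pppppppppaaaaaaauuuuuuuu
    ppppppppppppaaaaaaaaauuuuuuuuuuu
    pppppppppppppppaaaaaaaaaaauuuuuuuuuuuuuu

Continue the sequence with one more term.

ppppppppppppppppppaaaaaaaaaaaaauuuuuuuuuuuuuuuuu

Term n consists of 3n p's, followed by 2n+1 a's, followed by 3n-1 u's (n = 1, 2, …).
Setting n = 6 gives 18, 13, 17 characters in each block.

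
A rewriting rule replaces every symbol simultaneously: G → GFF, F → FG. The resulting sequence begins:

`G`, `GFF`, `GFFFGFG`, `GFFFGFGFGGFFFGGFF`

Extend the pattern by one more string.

GFFFGFGFGGFFFGGFFFGGFFGFFFGFGFGGFFGFFFGFG

Replace each of the 17 characters of GFFFGFGFGGFFFGGFF in place — GFF FG FG FG GFF FG GFF FG GFF GFF FG FG FG GFF GFF FG FG — and concatenate.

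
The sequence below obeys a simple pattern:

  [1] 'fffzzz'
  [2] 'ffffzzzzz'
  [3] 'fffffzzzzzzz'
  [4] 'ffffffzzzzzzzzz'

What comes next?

fffffffzzzzzzzzzzz

Each string has the form f^{n+1} z^{2n-1}, where the shown terms are n = 2, 3, 4, 5.
At n = 6 the blocks have lengths 7, 11.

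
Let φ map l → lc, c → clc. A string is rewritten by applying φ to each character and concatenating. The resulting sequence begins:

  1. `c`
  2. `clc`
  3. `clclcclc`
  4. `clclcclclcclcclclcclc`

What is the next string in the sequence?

clclcclclcclcclclcclclcclcclclcclcclclcclclcclcclclcclc

φ(clclcclclcclcclclcclc) expands symbol-by-symbol to clc lc clc lc clc clc lc clc lc clc clc lc clc clc lc clc lc clc clc lc clc; joining the 21 pieces gives the next term.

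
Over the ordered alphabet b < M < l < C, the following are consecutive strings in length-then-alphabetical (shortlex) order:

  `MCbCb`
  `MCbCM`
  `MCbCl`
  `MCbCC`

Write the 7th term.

MCMbl

Stepping forward 3 times from MCbCC: MCbCC → MCMbb → MCMbM, then the target.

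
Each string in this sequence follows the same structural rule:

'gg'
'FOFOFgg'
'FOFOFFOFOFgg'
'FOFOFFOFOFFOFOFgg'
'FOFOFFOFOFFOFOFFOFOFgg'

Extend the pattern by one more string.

Every step adds FOFOF at the front: s(k+1) = FOFOF·s(k).
So the next term is FOFOF·FOFOFFOFOFFOFOFFOFOFgg.

FOFOFFOFOFFOFOFFOFOFFOFOFgg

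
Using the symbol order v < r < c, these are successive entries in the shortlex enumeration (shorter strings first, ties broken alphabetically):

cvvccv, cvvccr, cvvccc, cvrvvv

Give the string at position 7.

cvrvrv

Continuing the enumeration 3 steps past cvrvvv: cvrvvv → cvrvvr → cvrvvc → (answer).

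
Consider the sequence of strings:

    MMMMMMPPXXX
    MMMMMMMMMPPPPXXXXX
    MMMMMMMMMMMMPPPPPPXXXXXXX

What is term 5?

MMMMMMMMMMMMMMMMMMPPPPPPPPPPXXXXXXXXXXX

Term n consists of 3n M's, followed by 2n-2 P's, followed by 2n-1 X's, where the shown terms are n = 2, 3, 4.
At n = 6 the blocks have lengths 18, 10, 11.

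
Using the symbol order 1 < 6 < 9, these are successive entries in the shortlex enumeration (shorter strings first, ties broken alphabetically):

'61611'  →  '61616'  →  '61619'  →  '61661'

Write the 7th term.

61691

Continuing the enumeration 3 steps past 61661: 61661 → 61666 → 61669 → (answer).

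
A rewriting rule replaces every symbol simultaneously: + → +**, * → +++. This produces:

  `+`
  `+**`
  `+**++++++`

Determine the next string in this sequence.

+**+++++++**+**+**+**+**+**

Expanding +**++++++: +→+**, *→+++, *→+++, +→+**, +→+**, +→+**, +→+**, +→+**, +→+**. Concatenated: +** +++ +++ +** +** +** +** +** +**.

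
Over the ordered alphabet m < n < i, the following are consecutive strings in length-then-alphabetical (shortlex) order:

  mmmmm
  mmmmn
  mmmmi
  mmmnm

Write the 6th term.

Continuing the enumeration 2 steps past mmmnm: mmmnm → mmmnn → (answer).

mmmni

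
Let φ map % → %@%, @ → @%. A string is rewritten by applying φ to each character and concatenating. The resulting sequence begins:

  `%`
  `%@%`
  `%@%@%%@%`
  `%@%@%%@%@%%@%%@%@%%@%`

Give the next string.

%@%@%%@%@%%@%%@%@%%@%@%%@%%@%@%%@%%@%@%%@%@%%@%%@%@%%@%

Applying the rule to each of the 21 symbols of %@%@%%@%@%%@%%@%@%%@% gives the pieces %@% @% %@% @% %@% %@% @% %@% @% %@% %@% @% %@% %@% @% %@% @% %@% %@% @% %@%, which concatenate to the answer.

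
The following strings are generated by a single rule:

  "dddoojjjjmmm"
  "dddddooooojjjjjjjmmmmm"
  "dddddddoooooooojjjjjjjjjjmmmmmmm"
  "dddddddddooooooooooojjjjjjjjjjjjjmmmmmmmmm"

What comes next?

dddddddddddoooooooooooooojjjjjjjjjjjjjjjjmmmmmmmmmmm

Term n consists of 2n+1 d's, followed by 3n-1 o's, followed by 3n+1 j's, followed by 2n+1 m's (n = 1, 2, …).
Setting n = 5 gives 11, 14, 16, 11 characters in each block.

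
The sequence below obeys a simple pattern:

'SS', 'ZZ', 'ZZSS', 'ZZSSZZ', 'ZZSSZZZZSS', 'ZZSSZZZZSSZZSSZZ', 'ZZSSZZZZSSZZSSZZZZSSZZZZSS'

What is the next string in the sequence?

This is a Fibonacci-style word recurrence s(k) = s(k−1)·s(k−2): e.g. ZZ·SS = ZZSS.
So term 8 is ZZSSZZZZSSZZSSZZZZSSZZZZSS·ZZSSZZZZSSZZSSZZ.

ZZSSZZZZSSZZSSZZZZSSZZZZSSZZSSZZZZSSZZSSZZ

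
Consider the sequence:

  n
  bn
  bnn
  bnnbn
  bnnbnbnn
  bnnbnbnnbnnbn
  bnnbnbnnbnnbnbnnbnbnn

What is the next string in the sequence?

bnnbnbnnbnnbnbnnbnbnnbnnbnbnnbnnbn

From term 3 onward, concatenate the last term with the second-to-last: bn·n = bnn, bnn·bn = bnnbn, …
Continuing: bnnbnbnnbnnbnbnnbnbnn · bnnbnbnnbnnbn gives term 8.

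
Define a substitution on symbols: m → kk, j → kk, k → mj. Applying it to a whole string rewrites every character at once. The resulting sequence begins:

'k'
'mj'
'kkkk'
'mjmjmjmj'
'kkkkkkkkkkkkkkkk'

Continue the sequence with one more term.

Applying the rule to each of the 16 symbols of kkkkkkkkkkkkkkkk gives the pieces mj mj mj mj mj mj mj mj mj mj mj mj mj mj mj mj, which concatenate to the answer.

mjmjmjmjmjmjmjmjmjmjmjmjmjmjmjmj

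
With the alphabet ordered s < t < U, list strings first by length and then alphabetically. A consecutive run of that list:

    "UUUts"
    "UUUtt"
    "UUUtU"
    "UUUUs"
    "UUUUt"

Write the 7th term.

Advancing 2 positions from UUUUt through UUUUt → UUUUU reaches term 7.

ssssss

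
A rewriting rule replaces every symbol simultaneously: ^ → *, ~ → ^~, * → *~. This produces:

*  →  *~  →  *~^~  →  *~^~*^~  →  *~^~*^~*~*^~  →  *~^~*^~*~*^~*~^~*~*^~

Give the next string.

Replace each of the 21 characters of *~^~*^~*~*^~*~^~*~*^~ in place — *~ ^~ * ^~ *~ * ^~ *~ ^~ *~ * ^~ *~ ^~ * ^~ *~ ^~ *~ * ^~ — and concatenate.

*~^~*^~*~*^~*~^~*~*^~*~^~*^~*~^~*~*^~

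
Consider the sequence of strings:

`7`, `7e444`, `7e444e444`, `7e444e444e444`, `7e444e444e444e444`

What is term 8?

7e444e444e444e444e444e444e444

Each term is the previous one with e444 appended.
From 7e444e444e444e444, 3 further steps: 7e444e444e444e444 → 7e444e444e444e444e444 → 7e444e444e444e444e444e444 → (answer).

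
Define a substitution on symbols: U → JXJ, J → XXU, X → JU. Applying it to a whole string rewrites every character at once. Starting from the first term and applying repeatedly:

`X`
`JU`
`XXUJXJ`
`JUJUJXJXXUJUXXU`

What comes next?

φ(JUJUJXJXXUJUXXU) expands symbol-by-symbol to XXU JXJ XXU JXJ XXU JU XXU JU JU JXJ XXU JXJ JU JU JXJ; joining the 15 pieces gives the next term.

XXUJXJXXUJXJXXUJUXXUJUJUJXJXXUJXJJUJUJXJ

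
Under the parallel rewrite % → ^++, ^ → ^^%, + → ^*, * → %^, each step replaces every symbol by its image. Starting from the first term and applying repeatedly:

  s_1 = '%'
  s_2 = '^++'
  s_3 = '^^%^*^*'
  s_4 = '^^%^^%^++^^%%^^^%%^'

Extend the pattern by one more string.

^^%^^%^++^^%^^%^++^^%^*^*^^%^^%^++^++^^%^^%^^%^++^++^^%

φ(^^%^^%^++^^%%^^^%%^) expands symbol-by-symbol to ^^% ^^% ^++ ^^% ^^% ^++ ^^% ^* ^* ^^% ^^% ^++ ^++ ^^% ^^% ^^% ^++ ^++ ^^%; joining the 19 pieces gives the next term.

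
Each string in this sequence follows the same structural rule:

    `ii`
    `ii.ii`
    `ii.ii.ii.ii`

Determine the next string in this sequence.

ii.ii.ii.ii.ii.ii.ii.ii

s(k+1) = s(k)·.·s(k) — each term doubles the last with '.' between the halves.
One more doubling of ii.ii.ii.ii gives the answer.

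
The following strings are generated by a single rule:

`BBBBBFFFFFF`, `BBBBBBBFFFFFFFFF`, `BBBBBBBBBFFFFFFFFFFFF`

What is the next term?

BBBBBBBBBBBFFFFFFFFFFFFFFF

Each string has the form B^{2n+1} F^{3n}, where the shown terms are n = 2, 3, 4.
For the next term, n = 5, so the run lengths are 11, 15.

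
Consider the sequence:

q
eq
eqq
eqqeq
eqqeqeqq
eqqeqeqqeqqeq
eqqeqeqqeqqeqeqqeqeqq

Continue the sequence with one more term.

eqqeqeqqeqqeqeqqeqeqqeqqeqeqqeqqeq

This is a Fibonacci-style word recurrence s(k) = s(k−1)·s(k−2): e.g. eq·q = eqq.
The next term joins eqqeqeqqeqqeqeqqeqeqq and eqqeqeqqeqqeq.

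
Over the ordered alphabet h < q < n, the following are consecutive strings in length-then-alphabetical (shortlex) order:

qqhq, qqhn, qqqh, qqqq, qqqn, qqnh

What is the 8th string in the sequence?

qqnn

Stepping forward 2 times from qqnh: qqnh → qqnq, then the target.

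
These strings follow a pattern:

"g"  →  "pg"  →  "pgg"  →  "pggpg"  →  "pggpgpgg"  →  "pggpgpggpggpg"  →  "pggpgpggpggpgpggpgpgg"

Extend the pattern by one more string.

pggpgpggpggpgpggpgpggpggpgpggpggpg

Each term (from the third on) is the previous term followed by the one before it: term 3 = pg·g = pgg.
So term 8 is pggpgpggpggpgpggpgpgg·pggpgpggpggpg.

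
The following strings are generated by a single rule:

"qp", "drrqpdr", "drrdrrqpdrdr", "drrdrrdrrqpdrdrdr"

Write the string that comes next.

Every step adds drr to the front and dr to the end of the previous string.
Applying this once more to drrdrrdrrqpdrdrdr:

drrdrrdrrdrrqpdrdrdrdr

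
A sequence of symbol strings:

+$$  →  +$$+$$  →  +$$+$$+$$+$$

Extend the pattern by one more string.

Every step duplicates the string.
Doubling +$$+$$+$$+$$:

+$$+$$+$$+$$+$$+$$+$$+$$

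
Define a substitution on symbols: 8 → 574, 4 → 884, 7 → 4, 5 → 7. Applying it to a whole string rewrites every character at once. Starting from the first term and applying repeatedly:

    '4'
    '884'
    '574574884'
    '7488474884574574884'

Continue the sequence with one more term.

Rewriting the 19 symbols of 7488474884574574884 one by one yields 4 884 574 574 884 4 884 574 574 884 7 4 884 7 4 884 574 574 884; concatenated:

488457457488448845745748847488474884574574884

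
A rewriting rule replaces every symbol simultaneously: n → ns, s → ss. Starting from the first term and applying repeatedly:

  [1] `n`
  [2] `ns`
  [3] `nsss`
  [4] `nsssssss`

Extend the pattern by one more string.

Rewriting each symbol of nsssssss: n→ns, s→ss, s→ss, s→ss, s→ss, s→ss, s→ss, s→ss, which concatenates to ns ss ss ss ss ss ss ss.

nsssssssssssssss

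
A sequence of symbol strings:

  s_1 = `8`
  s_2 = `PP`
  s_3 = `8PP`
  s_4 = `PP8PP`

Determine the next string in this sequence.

8PPPP8PP

This is a Fibonacci-style word recurrence s(k) = s(k−2)·s(k−1): e.g. 8·PP = 8PP.
The next term joins 8PP and PP8PP.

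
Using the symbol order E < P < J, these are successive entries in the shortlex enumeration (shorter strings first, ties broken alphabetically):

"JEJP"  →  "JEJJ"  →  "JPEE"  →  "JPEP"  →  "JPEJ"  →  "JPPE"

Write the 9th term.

Advancing 3 positions from JPPE through JPPE → JPPP → JPPJ reaches term 9.

JPJE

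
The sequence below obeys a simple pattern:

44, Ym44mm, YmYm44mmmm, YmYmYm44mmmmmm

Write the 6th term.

YmYmYmYmYm44mmmmmmmmmm

Every step adds Ym to the front and mm to the end of the previous string.
From YmYmYm44mmmmmm, 2 further steps: YmYmYm44mmmmmm → YmYmYmYm44mmmmmmmm → (answer).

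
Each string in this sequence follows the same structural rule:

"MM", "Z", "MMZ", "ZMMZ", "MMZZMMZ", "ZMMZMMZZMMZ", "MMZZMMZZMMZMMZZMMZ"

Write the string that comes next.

ZMMZMMZZMMZMMZZMMZZMMZMMZZMMZ

This is a Fibonacci-style word recurrence s(k) = s(k−2)·s(k−1): e.g. MM·Z = MMZ.
So term 8 is ZMMZMMZZMMZ·MMZZMMZZMMZMMZZMMZ.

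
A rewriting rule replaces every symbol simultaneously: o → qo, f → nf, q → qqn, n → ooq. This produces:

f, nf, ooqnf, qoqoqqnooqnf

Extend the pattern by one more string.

qqnqoqqnqoqqnqqnooqqoqoqqnooqnf

Rewriting each symbol of qoqoqqnooqnf: q→qqn, o→qo, q→qqn, o→qo, q→qqn, q→qqn, n→ooq, o→qo, o→qo, q→qqn, n→ooq, f→nf, which concatenates to qqn qo qqn qo qqn qqn ooq qo qo qqn ooq nf.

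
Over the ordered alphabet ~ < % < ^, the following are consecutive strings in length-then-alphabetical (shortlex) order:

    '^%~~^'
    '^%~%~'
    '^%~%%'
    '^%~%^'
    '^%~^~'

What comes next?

^%~^%

Find the rightmost character of ^%~^~ below ^, bump it to the next letter, and reset everything to its right to ~.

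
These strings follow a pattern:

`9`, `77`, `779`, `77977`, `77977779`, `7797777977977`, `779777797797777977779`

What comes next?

From term 3 onward, concatenate the last term with the second-to-last: 77·9 = 779, 779·77 = 77977, …
So term 8 is 779777797797777977779·7797777977977.

7797777977977779777797797777977977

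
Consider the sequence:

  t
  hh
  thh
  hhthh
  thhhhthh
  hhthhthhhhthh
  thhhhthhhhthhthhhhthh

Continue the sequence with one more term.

From term 3 onward, concatenate the second-to-last term with the last: t·hh = thh, hh·thh = hhthh, …
So term 8 is hhthhthhhhthh·thhhhthhhhthhthhhhthh.

hhthhthhhhthhthhhhthhhhthhthhhhthh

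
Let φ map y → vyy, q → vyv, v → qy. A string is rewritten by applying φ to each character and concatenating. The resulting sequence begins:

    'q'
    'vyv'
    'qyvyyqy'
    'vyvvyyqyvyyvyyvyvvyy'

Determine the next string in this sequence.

qyvyyqyqyvyyvyyvyvvyyqyvyyvyyqyvyyvyyqyvyyqyqyvyyvyy

Replace each of the 20 characters of vyvvyyqyvyyvyyvyvvyy in place — qy vyy qy qy vyy vyy vyv vyy qy vyy vyy qy vyy vyy qy vyy qy qy vyy vyy — and concatenate.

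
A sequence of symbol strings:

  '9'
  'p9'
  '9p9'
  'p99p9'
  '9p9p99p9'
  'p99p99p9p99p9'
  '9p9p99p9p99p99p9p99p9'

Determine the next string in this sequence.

p99p99p9p99p99p9p99p9p99p99p9p99p9

This is a Fibonacci-style word recurrence s(k) = s(k−2)·s(k−1): e.g. 9·p9 = 9p9.
Continuing: p99p99p9p99p9 · 9p9p99p9p99p99p9p99p9 gives term 8.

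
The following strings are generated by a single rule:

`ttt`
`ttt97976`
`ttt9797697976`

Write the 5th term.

ttt97976979769797697976

Each term is the previous one with 97976 appended.
From ttt9797697976, 2 further steps: ttt9797697976 → ttt979769797697976 → (answer).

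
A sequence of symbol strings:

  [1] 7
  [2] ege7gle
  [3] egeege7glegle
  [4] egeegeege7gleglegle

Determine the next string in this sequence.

egeegeegeege7glegleglegle

s(k+1) = ege·s(k)·gle, so each term gains ege as a prefix and gle as a suffix.
So the next term is ege·egeegeege7gleglegle·gle.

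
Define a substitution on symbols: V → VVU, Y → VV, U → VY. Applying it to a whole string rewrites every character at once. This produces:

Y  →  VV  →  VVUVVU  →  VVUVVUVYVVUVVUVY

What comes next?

φ(VVUVVUVYVVUVVUVY) expands symbol-by-symbol to VVU VVU VY VVU VVU VY VVU VV VVU VVU VY VVU VVU VY VVU VV; joining the 16 pieces gives the next term.

VVUVVUVYVVUVVUVYVVUVVVVUVVUVYVVUVVUVYVVUVV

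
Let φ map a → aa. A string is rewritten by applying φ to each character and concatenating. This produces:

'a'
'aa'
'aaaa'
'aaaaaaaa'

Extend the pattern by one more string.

aaaaaaaaaaaaaaaa

Expanding aaaaaaaa: a→aa, a→aa, a→aa, a→aa, a→aa, a→aa, a→aa, a→aa. Concatenated: aa aa aa aa aa aa aa aa.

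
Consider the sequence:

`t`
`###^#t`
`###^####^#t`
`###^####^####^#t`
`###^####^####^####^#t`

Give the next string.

Every step adds ###^# at the front: s(k+1) = ###^#·s(k).
Applying this once more to ###^####^####^####^#t:

###^####^####^####^####^#t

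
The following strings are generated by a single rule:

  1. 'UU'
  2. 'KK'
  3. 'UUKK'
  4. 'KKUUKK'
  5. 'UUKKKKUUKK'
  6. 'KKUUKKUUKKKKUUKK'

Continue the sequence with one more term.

UUKKKKUUKKKKUUKKUUKKKKUUKK

From term 3 onward, concatenate the second-to-last term with the last: UU·KK = UUKK, KK·UUKK = KKUUKK, …
The next term joins UUKKKKUUKK and KKUUKKUUKKKKUUKK.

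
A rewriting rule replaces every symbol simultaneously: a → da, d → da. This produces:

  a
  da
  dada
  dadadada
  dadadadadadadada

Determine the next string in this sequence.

Replace each of the 16 characters of dadadadadadadada in place — da da da da da da da da da da da da da da da da — and concatenate.

dadadadadadadadadadadadadadadada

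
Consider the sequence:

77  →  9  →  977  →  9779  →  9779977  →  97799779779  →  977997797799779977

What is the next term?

97799779779977997797799779779

From term 3 onward, concatenate the last term with the second-to-last: 9·77 = 977, 977·9 = 9779, …
So term 8 is 977997797799779977·97799779779.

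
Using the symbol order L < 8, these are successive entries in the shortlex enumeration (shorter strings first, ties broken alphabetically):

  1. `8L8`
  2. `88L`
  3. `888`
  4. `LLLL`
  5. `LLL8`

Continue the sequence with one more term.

The successor of LLL8 increments the rightmost position that isn't already 8 and resets every position after it to L.

LL8L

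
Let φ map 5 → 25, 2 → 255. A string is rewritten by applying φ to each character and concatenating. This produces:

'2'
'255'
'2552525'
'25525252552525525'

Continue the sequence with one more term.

25525252552525525255252525525255252525525

Applying the rule to each of the 17 symbols of 25525252552525525 gives the pieces 255 25 25 255 25 255 25 255 25 25 255 25 255 25 25 255 25, which concatenate to the answer.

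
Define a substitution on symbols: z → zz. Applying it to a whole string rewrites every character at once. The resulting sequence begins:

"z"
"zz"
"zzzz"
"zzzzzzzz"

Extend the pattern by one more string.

zzzzzzzzzzzzzzzz

Expanding zzzzzzzz: z→zz, z→zz, z→zz, z→zz, z→zz, z→zz, z→zz, z→zz. Concatenated: zz zz zz zz zz zz zz zz.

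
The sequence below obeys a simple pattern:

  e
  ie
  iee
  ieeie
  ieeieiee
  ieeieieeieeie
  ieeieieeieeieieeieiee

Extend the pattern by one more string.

This is a Fibonacci-style word recurrence s(k) = s(k−1)·s(k−2): e.g. ie·e = iee.
The next term joins ieeieieeieeieieeieiee and ieeieieeieeie.

ieeieieeieeieieeieieeieeieieeieeie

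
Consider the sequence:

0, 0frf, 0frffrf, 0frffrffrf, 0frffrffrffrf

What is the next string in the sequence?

The strings grow by a fixed suffix frf each time.
Applying this once more to 0frffrffrffrf:

0frffrffrffrffrf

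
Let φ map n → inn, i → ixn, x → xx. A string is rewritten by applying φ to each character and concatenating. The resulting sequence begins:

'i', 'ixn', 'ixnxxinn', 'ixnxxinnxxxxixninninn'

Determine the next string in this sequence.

ixnxxinnxxxxixninninnxxxxxxxxixnxxinnixninninnixninninn

Applying the rule to each of the 21 symbols of ixnxxinnxxxxixninninn gives the pieces ixn xx inn xx xx ixn inn inn xx xx xx xx ixn xx inn ixn inn inn ixn inn inn, which concatenate to the answer.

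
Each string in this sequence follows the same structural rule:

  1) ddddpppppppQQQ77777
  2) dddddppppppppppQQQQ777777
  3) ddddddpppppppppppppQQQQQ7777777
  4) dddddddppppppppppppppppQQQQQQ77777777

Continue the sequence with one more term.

Reading off run lengths: d runs 4, 5, 6, 7; p runs 7, 10, 13, 16; Q runs 3, 4, 5, 6; 7 runs 5, 6, 7, 8 — each is linear in n, where the shown terms are n = 3, 4, 5, 6.
For the next term, n = 7, so the run lengths are 8, 19, 7, 9.

ddddddddpppppppppppppppppppQQQQQQQ777777777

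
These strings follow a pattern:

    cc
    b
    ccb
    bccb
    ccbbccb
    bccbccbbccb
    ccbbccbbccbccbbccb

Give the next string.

This is a Fibonacci-style word recurrence s(k) = s(k−2)·s(k−1): e.g. cc·b = ccb.
The next term joins bccbccbbccb and ccbbccbbccbccbbccb.

bccbccbbccbccbbccbbccbccbbccb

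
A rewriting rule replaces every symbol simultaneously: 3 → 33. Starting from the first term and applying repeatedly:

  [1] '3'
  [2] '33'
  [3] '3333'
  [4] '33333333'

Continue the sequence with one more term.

Rewriting each symbol of 33333333: 3→33, 3→33, 3→33, 3→33, 3→33, 3→33, 3→33, 3→33, which concatenates to 33 33 33 33 33 33 33 33.

3333333333333333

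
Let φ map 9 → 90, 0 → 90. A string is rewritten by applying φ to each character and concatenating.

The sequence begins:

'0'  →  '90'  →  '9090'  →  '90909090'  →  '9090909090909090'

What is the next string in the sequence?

90909090909090909090909090909090

φ(9090909090909090) expands symbol-by-symbol to 90 90 90 90 90 90 90 90 90 90 90 90 90 90 90 90; joining the 16 pieces gives the next term.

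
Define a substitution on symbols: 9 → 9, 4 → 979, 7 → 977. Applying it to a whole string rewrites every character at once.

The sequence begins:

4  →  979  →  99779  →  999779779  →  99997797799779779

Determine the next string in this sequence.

999997797799779779997797799779779

Replace each of the 17 characters of 99997797799779779 in place — 9 9 9 9 977 977 9 977 977 9 9 977 977 9 977 977 9 — and concatenate.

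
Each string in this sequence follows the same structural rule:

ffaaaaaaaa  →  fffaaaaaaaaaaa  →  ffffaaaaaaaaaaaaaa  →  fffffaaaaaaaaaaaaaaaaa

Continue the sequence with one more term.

Reading off run lengths: f runs 2, 3, 4, 5; a runs 8, 11, 14, 17 — each is linear in n, where the shown terms are n = 3, 4, 5, 6.
At n = 7 the blocks have lengths 6, 20.

ffffffaaaaaaaaaaaaaaaaaaaa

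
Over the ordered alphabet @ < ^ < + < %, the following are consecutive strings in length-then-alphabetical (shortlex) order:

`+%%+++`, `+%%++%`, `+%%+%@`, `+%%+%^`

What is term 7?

+%%%@@

Stepping forward 3 times from +%%+%^: +%%+%^ → +%%+%+ → +%%+%%, then the target.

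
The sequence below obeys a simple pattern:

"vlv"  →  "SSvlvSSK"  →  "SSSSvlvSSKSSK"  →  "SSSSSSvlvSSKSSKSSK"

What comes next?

SSSSSSSSvlvSSKSSKSSKSSK

Every step adds SS to the front and SSK to the end of the previous string.
So the next term is SS·SSSSSSvlvSSKSSKSSK·SSK.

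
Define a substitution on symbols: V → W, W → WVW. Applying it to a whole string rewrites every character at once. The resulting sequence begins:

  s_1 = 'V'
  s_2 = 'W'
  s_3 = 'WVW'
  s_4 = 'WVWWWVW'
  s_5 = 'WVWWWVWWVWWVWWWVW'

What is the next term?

Replace each of the 17 characters of WVWWWVWWVWWVWWWVW in place — WVW W WVW WVW WVW W WVW WVW W WVW WVW W WVW WVW WVW W WVW — and concatenate.

WVWWWVWWVWWVWWWVWWVWWWVWWVWWWVWWVWWVWWWVW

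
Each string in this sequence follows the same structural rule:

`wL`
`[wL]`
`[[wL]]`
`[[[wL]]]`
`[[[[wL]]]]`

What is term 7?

Every step adds [ to the front and ] to the end of the previous string.
From [[[[wL]]]], 2 further steps: [[[[wL]]]] → [[[[[wL]]]]] → (answer).

[[[[[[wL]]]]]]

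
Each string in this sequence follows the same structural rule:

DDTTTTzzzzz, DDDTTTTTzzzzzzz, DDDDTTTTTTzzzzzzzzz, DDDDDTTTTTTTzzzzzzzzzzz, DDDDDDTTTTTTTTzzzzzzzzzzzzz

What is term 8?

Term n consists of n D's, followed by n+2 T's, followed by 2n+1 z's, where the shown terms are n = 2, 3, 4, 5, 6.
Setting n = 9 gives 9, 11, 19 characters in each block.

DDDDDDDDDTTTTTTTTTTTzzzzzzzzzzzzzzzzzzz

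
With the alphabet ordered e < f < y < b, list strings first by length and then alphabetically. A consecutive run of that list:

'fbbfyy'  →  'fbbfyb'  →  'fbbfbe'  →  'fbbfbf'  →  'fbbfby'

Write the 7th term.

fbbyee

Stepping forward 2 times from fbbfby: fbbfby → fbbfbb, then the target.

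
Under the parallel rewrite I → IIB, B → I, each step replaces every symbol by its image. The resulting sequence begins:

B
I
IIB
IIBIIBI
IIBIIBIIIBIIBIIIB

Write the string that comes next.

IIBIIBIIIBIIBIIIBIIBIIBIIIBIIBIIIBIIBIIBI

Replace each of the 17 characters of IIBIIBIIIBIIBIIIB in place — IIB IIB I IIB IIB I IIB IIB IIB I IIB IIB I IIB IIB IIB I — and concatenate.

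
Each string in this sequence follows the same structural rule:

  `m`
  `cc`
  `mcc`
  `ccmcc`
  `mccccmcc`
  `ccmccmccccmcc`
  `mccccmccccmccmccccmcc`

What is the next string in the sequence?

ccmccmccccmccmccccmccccmccmccccmcc

Each term (from the third on) is the two preceding terms concatenated in order: term 3 = m·cc = mcc.
The next term joins ccmccmccccmcc and mccccmccccmccmccccmcc.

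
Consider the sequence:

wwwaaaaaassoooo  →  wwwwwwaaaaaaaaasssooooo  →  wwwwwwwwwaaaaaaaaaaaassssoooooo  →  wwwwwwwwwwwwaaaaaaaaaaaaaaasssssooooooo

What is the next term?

The n-th term is 3n w's then 3n+3 a's then n+1 s's then n+3 o's (n = 1, 2, …).
For the next term, n = 5, so the run lengths are 15, 18, 6, 8.

wwwwwwwwwwwwwwwaaaaaaaaaaaaaaaaaassssssoooooooo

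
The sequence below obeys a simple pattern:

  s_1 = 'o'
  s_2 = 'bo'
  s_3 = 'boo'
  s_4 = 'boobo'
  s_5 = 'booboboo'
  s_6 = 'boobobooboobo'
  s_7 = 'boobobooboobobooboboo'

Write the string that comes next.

Each term (from the third on) is the previous term followed by the one before it: term 3 = bo·o = boo.
Continuing: boobobooboobobooboboo · boobobooboobo gives term 8.

booboboobooboboobobooboobobooboobo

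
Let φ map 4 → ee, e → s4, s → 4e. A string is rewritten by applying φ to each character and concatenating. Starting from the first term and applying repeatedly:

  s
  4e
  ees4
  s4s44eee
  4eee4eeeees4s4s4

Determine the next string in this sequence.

φ(4eee4eeeees4s4s4) expands symbol-by-symbol to ee s4 s4 s4 ee s4 s4 s4 s4 s4 4e ee 4e ee 4e ee; joining the 16 pieces gives the next term.

ees4s4s4ees4s4s4s4s44eee4eee4eee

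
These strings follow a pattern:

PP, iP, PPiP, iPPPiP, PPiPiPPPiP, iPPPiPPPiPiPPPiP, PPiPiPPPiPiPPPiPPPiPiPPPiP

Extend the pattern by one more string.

iPPPiPPPiPiPPPiPPPiPiPPPiPiPPPiPPPiPiPPPiP

Each term (from the third on) is the two preceding terms concatenated in order: term 3 = PP·iP = PPiP.
So term 8 is iPPPiPPPiPiPPPiP·PPiPiPPPiPiPPPiPPPiPiPPPiP.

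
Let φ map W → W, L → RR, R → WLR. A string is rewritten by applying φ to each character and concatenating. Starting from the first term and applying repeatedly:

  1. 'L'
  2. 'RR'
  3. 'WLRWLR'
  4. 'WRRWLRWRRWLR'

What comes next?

Expanding WRRWLRWRRWLR: W→W, R→WLR, R→WLR, W→W, L→RR, R→WLR, W→W, R→WLR, R→WLR, W→W, L→RR, R→WLR. Concatenated: W WLR WLR W RR WLR W WLR WLR W RR WLR.

WWLRWLRWRRWLRWWLRWLRWRRWLR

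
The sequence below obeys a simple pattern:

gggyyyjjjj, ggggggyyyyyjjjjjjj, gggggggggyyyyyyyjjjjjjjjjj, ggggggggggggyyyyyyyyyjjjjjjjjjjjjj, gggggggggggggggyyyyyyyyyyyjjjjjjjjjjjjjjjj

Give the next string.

Reading off run lengths: g runs 3, 6, 9, 12, 15; y runs 3, 5, 7, 9, 11; j runs 4, 7, 10, 13, 16 — each is linear in n (n = 1, 2, …).
For the next term, n = 6, so the run lengths are 18, 13, 19.

ggggggggggggggggggyyyyyyyyyyyyyjjjjjjjjjjjjjjjjjjj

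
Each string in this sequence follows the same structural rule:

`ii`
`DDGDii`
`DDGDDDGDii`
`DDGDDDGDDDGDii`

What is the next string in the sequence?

Each term is the previous one with DDGD prepended.
Applying this once more to DDGDDDGDDDGDii:

DDGDDDGDDDGDDDGDii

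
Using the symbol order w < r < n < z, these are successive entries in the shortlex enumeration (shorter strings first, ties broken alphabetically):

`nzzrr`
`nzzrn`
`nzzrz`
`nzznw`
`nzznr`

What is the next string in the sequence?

Find the rightmost character of nzznr below z, bump it to the next letter, and reset everything to its right to w.

nzznn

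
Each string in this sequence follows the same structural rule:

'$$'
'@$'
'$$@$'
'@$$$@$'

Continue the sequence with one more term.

This is a Fibonacci-style word recurrence s(k) = s(k−2)·s(k−1): e.g. $$·@$ = $$@$.
The next term joins $$@$ and @$$$@$.

$$@$@$$$@$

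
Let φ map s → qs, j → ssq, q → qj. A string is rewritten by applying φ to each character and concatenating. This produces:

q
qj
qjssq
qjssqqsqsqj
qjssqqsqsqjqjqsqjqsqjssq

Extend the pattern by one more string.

Applying the rule to each of the 24 symbols of qjssqqsqsqjqjqsqjqsqjssq gives the pieces qj ssq qs qs qj qj qs qj qs qj ssq qj ssq qj qs qj ssq qj qs qj ssq qs qs qj, which concatenate to the answer.

qjssqqsqsqjqjqsqjqsqjssqqjssqqjqsqjssqqjqsqjssqqsqsqj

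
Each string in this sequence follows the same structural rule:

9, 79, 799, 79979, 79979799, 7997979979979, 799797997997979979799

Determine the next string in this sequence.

7997979979979799797997997979979979

From term 3 onward, concatenate the last term with the second-to-last: 79·9 = 799, 799·79 = 79979, …
The next term joins 799797997997979979799 and 7997979979979.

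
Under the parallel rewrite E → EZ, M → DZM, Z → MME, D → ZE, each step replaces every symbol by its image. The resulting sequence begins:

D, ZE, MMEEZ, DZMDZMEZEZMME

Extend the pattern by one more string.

Rewriting the 13 symbols of DZMDZMEZEZMME one by one yields ZE MME DZM ZE MME DZM EZ MME EZ MME DZM DZM EZ; concatenated:

ZEMMEDZMZEMMEDZMEZMMEEZMMEDZMDZMEZ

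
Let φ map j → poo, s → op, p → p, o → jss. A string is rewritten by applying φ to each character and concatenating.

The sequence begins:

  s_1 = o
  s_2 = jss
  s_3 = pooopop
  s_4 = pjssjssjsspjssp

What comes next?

Replace each of the 15 characters of pjssjssjsspjssp in place — p poo op op poo op op poo op op p poo op op p — and concatenate.

ppooopoppooopoppooopopppooopopp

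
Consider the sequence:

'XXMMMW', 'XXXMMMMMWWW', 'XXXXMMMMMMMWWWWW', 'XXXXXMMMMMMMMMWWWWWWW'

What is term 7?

Reading off run lengths: X runs 2, 3, 4, 5; M runs 3, 5, 7, 9; W runs 1, 3, 5, 7 — each is linear in n (n = 1, 2, …).
Setting n = 7 gives 8, 15, 13 characters in each block.

XXXXXXXXMMMMMMMMMMMMMMMWWWWWWWWWWWWW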